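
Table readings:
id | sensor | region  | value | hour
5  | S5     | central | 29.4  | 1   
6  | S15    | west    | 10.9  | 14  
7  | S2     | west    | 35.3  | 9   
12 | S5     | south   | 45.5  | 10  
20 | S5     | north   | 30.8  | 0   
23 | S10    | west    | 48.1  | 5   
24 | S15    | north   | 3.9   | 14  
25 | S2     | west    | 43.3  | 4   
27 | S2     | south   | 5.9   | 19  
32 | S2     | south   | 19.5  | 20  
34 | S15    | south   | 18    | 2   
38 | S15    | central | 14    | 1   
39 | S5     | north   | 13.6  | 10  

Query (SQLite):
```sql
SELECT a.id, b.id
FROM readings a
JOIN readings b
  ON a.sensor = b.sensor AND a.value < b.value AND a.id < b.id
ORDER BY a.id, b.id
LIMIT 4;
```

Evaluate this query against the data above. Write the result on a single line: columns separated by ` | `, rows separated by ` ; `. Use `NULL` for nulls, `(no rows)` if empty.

Pairs (a,b) with same sensor, a.value < b.value, a.id < b.id.
sensor groups: S10:{23} S15:{6,24,34,38} S2:{7,25,27,32} S5:{5,12,20,39}
Ordered by (a.id, b.id); first 4.

5 | 12 ; 5 | 20 ; 6 | 34 ; 6 | 38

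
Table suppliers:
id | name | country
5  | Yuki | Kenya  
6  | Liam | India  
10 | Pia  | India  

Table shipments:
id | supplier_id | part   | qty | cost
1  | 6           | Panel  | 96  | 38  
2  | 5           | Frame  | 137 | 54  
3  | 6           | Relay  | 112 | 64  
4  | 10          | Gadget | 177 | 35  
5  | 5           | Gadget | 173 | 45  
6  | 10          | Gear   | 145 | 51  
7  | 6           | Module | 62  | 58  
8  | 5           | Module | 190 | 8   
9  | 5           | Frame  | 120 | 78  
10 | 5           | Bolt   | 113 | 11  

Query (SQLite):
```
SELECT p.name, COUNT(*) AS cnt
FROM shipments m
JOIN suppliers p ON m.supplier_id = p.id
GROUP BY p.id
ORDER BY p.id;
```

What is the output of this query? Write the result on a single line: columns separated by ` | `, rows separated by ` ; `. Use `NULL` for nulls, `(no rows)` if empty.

Yuki | 5 ; Liam | 3 ; Pia | 2

Join each shipments row to its suppliers via supplier_id.
Group joined rows by suppliers.id; compute COUNT(*) per group.
  5: ids {2, 5, 8, 9, 10} → COUNT(*)=5
  6: ids {1, 3, 7} → COUNT(*)=3
  10: ids {4, 6} → COUNT(*)=2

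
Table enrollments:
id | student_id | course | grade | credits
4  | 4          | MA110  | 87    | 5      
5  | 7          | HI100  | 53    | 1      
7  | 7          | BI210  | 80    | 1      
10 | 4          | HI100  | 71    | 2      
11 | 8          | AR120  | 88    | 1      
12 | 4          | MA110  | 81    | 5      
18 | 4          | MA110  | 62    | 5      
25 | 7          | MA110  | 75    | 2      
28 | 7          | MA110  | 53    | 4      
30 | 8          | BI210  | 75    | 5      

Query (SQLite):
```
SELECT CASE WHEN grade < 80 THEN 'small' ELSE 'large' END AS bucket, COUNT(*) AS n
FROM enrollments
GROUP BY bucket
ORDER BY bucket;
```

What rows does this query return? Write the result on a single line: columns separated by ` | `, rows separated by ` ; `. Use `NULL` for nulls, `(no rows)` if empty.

large | 4 ; small | 6

Bucket rows by grade < 80 → 'small' else 'large'; count each bucket.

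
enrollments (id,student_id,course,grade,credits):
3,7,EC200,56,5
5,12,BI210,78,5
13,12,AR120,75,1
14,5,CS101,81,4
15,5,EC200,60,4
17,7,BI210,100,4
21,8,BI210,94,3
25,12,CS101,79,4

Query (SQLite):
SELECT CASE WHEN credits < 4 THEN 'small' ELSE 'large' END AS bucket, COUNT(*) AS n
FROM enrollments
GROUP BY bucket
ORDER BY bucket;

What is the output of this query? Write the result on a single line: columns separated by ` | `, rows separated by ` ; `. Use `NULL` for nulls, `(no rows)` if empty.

Bucket rows by credits < 4 → 'small' else 'large'; count each bucket.

large | 6 ; small | 2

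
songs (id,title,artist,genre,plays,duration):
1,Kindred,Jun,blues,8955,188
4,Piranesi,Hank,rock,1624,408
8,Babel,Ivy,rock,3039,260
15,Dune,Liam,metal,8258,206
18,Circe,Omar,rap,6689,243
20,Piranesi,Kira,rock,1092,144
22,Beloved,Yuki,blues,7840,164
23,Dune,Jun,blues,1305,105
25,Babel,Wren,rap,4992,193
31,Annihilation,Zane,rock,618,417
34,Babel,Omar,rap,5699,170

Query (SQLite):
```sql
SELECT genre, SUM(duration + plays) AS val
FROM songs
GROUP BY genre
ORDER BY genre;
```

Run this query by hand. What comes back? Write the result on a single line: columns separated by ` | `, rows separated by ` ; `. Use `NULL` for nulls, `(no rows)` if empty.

blues | 18557 ; metal | 8464 ; rap | 17986 ; rock | 7602

For each row compute duration + plays.
Group by genre; take SUM of the expression per group.
  blues: ids {1, 22, 23} → SUM(duration + plays)=18557
  metal: ids {15} → SUM(duration + plays)=8464
  rap: ids {18, 25, 34} → SUM(duration + plays)=17986
  rock: ids {4, 8, 20, 31} → SUM(duration + plays)=7602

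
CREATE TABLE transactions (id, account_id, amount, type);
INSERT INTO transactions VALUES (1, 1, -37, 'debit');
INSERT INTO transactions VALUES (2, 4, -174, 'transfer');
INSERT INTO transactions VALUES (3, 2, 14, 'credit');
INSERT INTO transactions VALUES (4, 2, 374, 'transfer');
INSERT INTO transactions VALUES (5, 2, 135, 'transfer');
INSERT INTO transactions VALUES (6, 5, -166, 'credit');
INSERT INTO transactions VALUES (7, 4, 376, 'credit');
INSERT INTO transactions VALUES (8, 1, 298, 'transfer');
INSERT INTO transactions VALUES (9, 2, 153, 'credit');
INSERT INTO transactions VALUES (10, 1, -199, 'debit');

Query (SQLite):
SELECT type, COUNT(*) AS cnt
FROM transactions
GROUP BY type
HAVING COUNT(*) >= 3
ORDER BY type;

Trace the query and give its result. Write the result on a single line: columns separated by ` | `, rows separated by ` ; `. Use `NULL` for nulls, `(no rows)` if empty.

credit | 4 ; transfer | 4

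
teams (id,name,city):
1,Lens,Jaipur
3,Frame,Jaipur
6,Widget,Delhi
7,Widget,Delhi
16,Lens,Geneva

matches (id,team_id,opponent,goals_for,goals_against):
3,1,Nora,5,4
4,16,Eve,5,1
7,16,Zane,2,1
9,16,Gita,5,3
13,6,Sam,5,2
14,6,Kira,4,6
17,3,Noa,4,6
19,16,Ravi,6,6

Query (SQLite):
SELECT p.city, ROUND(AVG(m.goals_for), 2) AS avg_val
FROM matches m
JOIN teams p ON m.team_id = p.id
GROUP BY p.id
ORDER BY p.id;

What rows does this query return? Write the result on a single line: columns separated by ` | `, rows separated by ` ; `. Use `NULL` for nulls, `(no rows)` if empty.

Jaipur | 5 ; Jaipur | 4 ; Delhi | 4.5 ; Geneva | 4.5

Join each matches row to its teams via team_id.
Group joined rows by teams.id; compute ROUND(AVG(m.goals_for), 2) per group.
  1: ids {3} → ROUND(AVG(m.goals_for), 2)=5
  3: ids {17} → ROUND(AVG(m.goals_for), 2)=4
  6: ids {13, 14} → ROUND(AVG(m.goals_for), 2)=4.5
  16: ids {4, 7, 9, 19} → ROUND(AVG(m.goals_for), 2)=4.5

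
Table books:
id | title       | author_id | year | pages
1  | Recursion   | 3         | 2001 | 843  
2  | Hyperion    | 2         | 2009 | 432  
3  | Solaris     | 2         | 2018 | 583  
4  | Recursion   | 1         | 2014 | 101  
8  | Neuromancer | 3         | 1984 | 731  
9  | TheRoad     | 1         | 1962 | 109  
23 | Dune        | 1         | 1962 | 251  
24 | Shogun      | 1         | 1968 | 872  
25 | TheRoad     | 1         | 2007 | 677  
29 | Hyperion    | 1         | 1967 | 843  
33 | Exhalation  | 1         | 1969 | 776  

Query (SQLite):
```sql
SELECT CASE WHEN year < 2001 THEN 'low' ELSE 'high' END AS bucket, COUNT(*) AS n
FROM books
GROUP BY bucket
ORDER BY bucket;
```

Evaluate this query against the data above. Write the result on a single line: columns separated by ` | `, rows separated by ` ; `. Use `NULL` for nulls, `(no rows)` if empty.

Bucket rows by year < 2001 → 'low' else 'high'; count each bucket.

high | 5 ; low | 6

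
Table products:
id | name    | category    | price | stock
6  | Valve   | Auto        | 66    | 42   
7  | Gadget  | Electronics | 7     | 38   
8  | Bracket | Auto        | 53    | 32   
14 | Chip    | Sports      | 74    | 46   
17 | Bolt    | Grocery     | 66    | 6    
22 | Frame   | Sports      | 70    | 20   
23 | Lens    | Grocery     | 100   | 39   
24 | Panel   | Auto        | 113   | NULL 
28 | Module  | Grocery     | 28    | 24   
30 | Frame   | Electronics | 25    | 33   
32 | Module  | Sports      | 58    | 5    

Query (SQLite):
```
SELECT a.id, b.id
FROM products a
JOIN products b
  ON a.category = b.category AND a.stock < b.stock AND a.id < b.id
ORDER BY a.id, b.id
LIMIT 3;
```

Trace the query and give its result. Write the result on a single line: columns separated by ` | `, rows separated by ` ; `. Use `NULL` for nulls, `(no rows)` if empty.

Pairs (a,b) with same category, a.stock < b.stock, a.id < b.id.
category groups: Auto:{6,8,24} Electronics:{7,30} Grocery:{17,23,28} Sports:{14,22,32}
Ordered by (a.id, b.id); first 3.

17 | 23 ; 17 | 28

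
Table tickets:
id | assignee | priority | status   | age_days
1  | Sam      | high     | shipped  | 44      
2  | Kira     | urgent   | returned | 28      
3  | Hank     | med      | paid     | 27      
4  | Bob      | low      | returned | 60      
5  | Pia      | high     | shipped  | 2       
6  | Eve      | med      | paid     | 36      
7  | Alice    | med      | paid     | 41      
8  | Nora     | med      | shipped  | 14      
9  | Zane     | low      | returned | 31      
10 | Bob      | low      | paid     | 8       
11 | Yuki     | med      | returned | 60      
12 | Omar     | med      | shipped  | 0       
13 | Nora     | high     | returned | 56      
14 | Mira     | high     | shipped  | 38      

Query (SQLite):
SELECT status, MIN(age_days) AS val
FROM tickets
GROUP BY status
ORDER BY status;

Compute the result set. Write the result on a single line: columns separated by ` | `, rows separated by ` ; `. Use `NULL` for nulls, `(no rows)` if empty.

Partition tickets by status; compute MIN(age_days) within each group.
  paid: ids {3, 6, 7, 10} → MIN(age_days)=8
  returned: ids {2, 4, 9, 11, 13} → MIN(age_days)=28
  shipped: ids {1, 5, 8, 12, 14} → MIN(age_days)=0

paid | 8 ; returned | 28 ; shipped | 0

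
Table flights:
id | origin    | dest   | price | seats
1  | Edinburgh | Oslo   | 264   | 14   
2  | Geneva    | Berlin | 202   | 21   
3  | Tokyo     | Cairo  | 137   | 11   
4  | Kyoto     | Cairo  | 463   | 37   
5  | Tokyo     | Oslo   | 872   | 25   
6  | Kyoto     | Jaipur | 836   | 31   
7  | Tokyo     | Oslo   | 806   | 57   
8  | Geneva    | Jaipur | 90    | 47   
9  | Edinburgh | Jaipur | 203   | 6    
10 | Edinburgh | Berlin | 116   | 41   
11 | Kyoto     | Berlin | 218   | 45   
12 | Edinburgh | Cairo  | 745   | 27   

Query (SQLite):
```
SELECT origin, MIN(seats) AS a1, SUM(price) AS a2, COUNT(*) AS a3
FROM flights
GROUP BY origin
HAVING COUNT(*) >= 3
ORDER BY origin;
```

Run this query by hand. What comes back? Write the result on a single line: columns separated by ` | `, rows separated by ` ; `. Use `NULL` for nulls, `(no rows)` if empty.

Group flights by origin.
Per group compute: MIN(seats), SUM(price), COUNT(*).
HAVING: drop groups with fewer than 3 rows.
  Edinburgh: ids {1, 9, 10, 12} → MIN(seats)=6, SUM(price)=1328, COUNT(*)=4
  Geneva: ids {2, 8} → MIN(seats)=21, SUM(price)=292, COUNT(*)=2
  Kyoto: ids {4, 6, 11} → MIN(seats)=31, SUM(price)=1517, COUNT(*)=3
  Tokyo: ids {3, 5, 7} → MIN(seats)=11, SUM(price)=1815, COUNT(*)=3

Edinburgh | 6 | 1328 | 4 ; Kyoto | 31 | 1517 | 3 ; Tokyo | 11 | 1815 | 3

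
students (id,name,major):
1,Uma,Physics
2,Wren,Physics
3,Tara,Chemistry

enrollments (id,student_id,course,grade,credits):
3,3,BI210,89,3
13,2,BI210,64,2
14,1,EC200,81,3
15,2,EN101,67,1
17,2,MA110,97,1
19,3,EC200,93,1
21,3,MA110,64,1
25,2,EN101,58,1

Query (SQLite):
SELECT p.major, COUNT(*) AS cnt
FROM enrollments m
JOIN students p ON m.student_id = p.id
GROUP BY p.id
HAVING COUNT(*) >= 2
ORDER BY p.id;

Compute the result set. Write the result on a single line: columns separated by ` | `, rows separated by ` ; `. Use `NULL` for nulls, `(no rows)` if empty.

Physics | 4 ; Chemistry | 3

Join each enrollments row to its students via student_id.
Group joined rows by students.id; compute COUNT(*) per group.
HAVING: keep groups with count ≥ 2.
  1: ids {14} → COUNT(*)=1
  2: ids {13, 15, 17, 25} → COUNT(*)=4
  3: ids {3, 19, 21} → COUNT(*)=3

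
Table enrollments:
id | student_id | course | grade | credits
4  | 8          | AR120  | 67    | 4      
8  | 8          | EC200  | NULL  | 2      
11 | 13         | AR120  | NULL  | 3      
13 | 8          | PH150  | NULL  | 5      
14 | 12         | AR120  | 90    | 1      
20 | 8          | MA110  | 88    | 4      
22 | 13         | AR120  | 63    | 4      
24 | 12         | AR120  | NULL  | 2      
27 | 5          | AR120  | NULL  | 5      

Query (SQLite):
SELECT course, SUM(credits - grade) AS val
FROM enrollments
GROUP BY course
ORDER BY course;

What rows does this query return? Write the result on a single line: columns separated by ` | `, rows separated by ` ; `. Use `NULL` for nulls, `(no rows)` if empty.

AR120 | -211 ; EC200 | NULL ; MA110 | -84 ; PH150 | NULL

For each row compute credits - grade.
Group by course; take SUM of the expression per group.
  AR120: ids {4, 11, 14, 22, 24, 27} → SUM(credits - grade)=-211
  EC200: ids {8} → SUM(credits - grade)=NULL
  MA110: ids {20} → SUM(credits - grade)=-84
  PH150: ids {13} → SUM(credits - grade)=NULL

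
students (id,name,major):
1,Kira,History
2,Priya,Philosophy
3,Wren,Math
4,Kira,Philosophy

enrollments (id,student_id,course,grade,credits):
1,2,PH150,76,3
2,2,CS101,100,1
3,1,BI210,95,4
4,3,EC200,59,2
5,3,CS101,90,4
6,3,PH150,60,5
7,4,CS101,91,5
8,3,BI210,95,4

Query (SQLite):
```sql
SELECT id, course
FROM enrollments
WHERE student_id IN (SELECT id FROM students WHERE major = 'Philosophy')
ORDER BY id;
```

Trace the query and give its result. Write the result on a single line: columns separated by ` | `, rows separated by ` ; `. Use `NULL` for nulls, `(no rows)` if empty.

1 | PH150 ; 2 | CS101 ; 7 | CS101

Inner query: students.id where major = 'Philosophy'.
Outer: keep enrollments rows whose student_id is in that set.
Inner query → {2, 4}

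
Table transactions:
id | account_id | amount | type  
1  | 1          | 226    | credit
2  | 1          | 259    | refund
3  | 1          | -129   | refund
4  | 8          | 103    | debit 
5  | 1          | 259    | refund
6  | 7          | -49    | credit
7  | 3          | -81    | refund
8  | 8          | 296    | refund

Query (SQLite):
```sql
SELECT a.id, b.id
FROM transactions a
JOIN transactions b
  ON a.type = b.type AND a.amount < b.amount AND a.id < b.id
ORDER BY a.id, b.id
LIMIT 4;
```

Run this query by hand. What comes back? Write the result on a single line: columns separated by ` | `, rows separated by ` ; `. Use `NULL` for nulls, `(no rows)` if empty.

Pairs (a,b) with same type, a.amount < b.amount, a.id < b.id.
type groups: credit:{1,6} debit:{4} refund:{2,3,5,7,8}
Ordered by (a.id, b.id); first 4.

2 | 8 ; 3 | 5 ; 3 | 7 ; 3 | 8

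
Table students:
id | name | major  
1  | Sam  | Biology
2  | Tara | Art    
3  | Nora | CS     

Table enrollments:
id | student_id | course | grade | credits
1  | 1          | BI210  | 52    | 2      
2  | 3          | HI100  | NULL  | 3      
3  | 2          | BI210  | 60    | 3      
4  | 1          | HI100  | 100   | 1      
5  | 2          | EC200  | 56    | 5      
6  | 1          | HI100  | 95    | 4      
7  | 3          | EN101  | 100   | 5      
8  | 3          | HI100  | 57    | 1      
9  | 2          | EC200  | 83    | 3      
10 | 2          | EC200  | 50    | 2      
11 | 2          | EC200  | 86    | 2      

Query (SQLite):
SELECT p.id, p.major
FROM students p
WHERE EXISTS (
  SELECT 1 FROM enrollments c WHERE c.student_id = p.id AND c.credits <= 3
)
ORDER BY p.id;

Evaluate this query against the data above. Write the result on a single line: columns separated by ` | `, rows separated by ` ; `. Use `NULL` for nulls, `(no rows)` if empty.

1 | Biology ; 2 | Art ; 3 | CS

For each students row, check whether any enrollments with matching student_id has credits <= 3.
Keep rows where that is true.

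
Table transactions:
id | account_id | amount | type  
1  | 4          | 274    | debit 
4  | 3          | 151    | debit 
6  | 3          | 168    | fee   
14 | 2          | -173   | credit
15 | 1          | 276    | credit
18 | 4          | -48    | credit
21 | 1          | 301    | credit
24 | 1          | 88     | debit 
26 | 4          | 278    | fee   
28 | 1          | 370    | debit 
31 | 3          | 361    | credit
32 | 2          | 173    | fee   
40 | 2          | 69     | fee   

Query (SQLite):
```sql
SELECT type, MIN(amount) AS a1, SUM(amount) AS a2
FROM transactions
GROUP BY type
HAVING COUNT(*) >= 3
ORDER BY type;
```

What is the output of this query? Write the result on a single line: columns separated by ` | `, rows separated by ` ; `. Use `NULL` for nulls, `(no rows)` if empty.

Group transactions by type.
Per group compute: MIN(amount), SUM(amount).
HAVING: drop groups with fewer than 3 rows.
  credit: ids {14, 15, 18, 21, 31} → MIN(amount)=-173, SUM(amount)=717
  debit: ids {1, 4, 24, 28} → MIN(amount)=88, SUM(amount)=883
  fee: ids {6, 26, 32, 40} → MIN(amount)=69, SUM(amount)=688

credit | -173 | 717 ; debit | 88 | 883 ; fee | 69 | 688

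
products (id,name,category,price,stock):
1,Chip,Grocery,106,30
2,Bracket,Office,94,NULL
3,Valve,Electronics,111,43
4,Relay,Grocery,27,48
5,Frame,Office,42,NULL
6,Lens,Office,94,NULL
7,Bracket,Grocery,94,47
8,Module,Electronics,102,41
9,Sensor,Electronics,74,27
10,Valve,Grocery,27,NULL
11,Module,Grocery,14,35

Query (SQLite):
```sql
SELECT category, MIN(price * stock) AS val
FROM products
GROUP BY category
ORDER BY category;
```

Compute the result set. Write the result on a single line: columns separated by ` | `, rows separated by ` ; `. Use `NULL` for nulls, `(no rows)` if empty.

Electronics | 1998 ; Grocery | 490 ; Office | NULL

For each row compute price * stock.
Group by category; take MIN of the expression per group.
  Electronics: ids {3, 8, 9} → MIN(price * stock)=1998
  Grocery: ids {1, 4, 7, 10, 11} → MIN(price * stock)=490
  Office: ids {2, 5, 6} → MIN(price * stock)=NULL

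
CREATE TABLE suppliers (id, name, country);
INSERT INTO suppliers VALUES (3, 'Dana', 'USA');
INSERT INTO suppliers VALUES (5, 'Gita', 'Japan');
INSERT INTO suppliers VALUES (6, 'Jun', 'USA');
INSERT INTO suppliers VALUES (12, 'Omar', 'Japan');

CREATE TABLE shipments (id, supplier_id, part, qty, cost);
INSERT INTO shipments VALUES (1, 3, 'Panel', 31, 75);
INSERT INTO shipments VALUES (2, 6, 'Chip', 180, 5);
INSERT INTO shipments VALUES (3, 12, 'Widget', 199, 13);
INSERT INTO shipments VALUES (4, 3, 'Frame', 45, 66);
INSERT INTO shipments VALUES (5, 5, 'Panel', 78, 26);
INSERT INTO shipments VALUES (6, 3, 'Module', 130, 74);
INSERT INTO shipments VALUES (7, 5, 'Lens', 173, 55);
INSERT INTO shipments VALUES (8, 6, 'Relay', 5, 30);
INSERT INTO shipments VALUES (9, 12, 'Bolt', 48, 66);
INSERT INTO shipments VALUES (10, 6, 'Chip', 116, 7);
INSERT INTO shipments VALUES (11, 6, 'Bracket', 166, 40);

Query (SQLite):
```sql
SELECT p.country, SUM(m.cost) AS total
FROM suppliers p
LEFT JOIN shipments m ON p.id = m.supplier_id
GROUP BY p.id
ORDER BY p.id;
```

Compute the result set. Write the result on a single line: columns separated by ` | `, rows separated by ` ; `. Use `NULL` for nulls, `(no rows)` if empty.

LEFT JOIN keeps every suppliers row; unmatched ones get NULL for shipments columns.
Group by suppliers.id and compute SUM(m.cost). SUM over an all-NULL group is NULL.
  3: ids {1, 4, 6} → SUM(m.cost)=215
  5: ids {5, 7} → SUM(m.cost)=81
  6: ids {2, 8, 10, 11} → SUM(m.cost)=82
  12: ids {3, 9} → SUM(m.cost)=79

USA | 215 ; Japan | 81 ; USA | 82 ; Japan | 79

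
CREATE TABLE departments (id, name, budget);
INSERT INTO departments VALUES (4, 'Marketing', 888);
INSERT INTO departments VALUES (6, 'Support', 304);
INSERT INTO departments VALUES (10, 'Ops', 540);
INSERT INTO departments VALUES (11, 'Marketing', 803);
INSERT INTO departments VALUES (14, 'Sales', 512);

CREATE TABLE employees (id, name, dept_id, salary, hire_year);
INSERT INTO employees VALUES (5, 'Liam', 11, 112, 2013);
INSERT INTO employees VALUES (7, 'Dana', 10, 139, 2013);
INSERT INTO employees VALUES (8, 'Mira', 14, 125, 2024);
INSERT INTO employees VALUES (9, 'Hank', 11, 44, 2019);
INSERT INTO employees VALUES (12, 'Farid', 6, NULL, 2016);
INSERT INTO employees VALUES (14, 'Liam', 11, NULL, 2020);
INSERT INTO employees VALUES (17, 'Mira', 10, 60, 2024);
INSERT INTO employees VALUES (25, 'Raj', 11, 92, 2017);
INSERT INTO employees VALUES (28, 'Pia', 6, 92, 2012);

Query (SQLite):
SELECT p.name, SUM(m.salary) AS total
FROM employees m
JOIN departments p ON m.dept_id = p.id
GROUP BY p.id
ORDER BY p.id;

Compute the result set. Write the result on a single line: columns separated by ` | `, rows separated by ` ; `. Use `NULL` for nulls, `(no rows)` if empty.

Support | 92 ; Ops | 199 ; Marketing | 248 ; Sales | 125

Join each employees row to its departments via dept_id.
Group joined rows by departments.id; compute SUM(m.salary) per group.
  6: ids {12, 28} → SUM(m.salary)=92
  10: ids {7, 17} → SUM(m.salary)=199
  11: ids {5, 9, 14, 25} → SUM(m.salary)=248
  14: ids {8} → SUM(m.salary)=125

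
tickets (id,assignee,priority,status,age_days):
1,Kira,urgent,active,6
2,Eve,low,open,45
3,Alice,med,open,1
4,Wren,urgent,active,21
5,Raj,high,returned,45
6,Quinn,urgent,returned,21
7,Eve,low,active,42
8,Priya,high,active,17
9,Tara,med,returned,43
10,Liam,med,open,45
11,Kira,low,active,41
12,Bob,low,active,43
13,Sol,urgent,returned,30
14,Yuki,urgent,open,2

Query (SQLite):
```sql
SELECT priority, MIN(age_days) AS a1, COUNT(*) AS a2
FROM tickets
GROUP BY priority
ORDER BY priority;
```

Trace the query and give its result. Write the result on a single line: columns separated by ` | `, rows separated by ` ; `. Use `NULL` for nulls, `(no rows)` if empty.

Group tickets by priority.
Per group compute: MIN(age_days), COUNT(*).
  high: ids {5, 8} → MIN(age_days)=17, COUNT(*)=2
  low: ids {2, 7, 11, 12} → MIN(age_days)=41, COUNT(*)=4
  med: ids {3, 9, 10} → MIN(age_days)=1, COUNT(*)=3
  urgent: ids {1, 4, 6, 13, 14} → MIN(age_days)=2, COUNT(*)=5

high | 17 | 2 ; low | 41 | 4 ; med | 1 | 3 ; urgent | 2 | 5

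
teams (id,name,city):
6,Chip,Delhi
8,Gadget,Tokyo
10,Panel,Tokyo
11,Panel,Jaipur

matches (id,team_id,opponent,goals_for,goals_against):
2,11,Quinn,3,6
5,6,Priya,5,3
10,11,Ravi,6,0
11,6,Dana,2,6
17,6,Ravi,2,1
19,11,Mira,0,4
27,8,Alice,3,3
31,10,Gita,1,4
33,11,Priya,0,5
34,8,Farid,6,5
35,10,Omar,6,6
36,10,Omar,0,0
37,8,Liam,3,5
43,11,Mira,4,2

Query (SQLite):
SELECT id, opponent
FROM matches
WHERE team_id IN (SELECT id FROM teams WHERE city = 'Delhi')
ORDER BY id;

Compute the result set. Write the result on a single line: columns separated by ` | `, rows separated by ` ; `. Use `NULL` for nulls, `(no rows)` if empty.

5 | Priya ; 11 | Dana ; 17 | Ravi

Inner query: teams.id where city = 'Delhi'.
Outer: keep matches rows whose team_id is in that set.
Inner query → {6}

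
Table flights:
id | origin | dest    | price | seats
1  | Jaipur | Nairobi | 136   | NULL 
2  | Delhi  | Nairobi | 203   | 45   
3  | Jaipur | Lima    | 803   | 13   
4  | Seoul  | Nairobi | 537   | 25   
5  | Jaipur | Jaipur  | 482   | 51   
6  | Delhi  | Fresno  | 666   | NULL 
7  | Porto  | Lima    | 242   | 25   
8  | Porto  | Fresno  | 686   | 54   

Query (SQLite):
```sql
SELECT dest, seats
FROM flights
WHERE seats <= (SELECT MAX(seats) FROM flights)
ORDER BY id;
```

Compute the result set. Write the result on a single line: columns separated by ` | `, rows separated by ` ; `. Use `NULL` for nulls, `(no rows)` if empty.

Nairobi | 45 ; Lima | 13 ; Nairobi | 25 ; Jaipur | 51 ; Lima | 25 ; Fresno | 54

Scalar subquery: MAX(seats) over all flights rows = 54.
Keep rows where seats <= that value.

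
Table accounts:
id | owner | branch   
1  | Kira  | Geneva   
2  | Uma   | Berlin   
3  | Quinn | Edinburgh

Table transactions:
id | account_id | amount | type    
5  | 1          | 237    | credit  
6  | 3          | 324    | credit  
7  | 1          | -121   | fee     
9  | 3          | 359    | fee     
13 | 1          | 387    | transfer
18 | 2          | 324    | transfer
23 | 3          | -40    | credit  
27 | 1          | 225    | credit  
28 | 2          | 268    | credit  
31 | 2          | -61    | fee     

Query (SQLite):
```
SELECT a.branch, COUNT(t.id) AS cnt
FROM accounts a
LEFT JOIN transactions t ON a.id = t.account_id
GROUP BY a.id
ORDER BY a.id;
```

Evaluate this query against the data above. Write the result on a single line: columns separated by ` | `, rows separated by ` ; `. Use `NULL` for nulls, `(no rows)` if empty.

LEFT JOIN keeps every accounts row; unmatched ones get NULL for transactions columns.
Group by accounts.id and compute COUNT(t.id). COUNT(col) of an all-NULL group is 0.
  1: ids {5, 7, 13, 27} → COUNT(t.id)=4
  2: ids {18, 28, 31} → COUNT(t.id)=3
  3: ids {6, 9, 23} → COUNT(t.id)=3

Geneva | 4 ; Berlin | 3 ; Edinburgh | 3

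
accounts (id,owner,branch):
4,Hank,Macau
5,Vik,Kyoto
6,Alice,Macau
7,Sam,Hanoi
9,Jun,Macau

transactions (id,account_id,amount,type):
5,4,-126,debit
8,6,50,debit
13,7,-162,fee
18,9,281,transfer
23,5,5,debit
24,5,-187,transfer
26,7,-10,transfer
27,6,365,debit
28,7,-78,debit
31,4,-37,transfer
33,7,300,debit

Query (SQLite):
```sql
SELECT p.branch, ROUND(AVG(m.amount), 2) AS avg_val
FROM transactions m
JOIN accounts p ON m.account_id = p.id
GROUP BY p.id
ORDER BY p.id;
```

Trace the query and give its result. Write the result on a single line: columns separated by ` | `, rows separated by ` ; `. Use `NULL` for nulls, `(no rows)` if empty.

Macau | -81.5 ; Kyoto | -91 ; Macau | 207.5 ; Hanoi | 12.5 ; Macau | 281

Join each transactions row to its accounts via account_id.
Group joined rows by accounts.id; compute ROUND(AVG(m.amount), 2) per group.
  4: ids {5, 31} → ROUND(AVG(m.amount), 2)=-81.5
  5: ids {23, 24} → ROUND(AVG(m.amount), 2)=-91
  6: ids {8, 27} → ROUND(AVG(m.amount), 2)=207.5
  7: ids {13, 26, 28, 33} → ROUND(AVG(m.amount), 2)=12.5
  9: ids {18} → ROUND(AVG(m.amount), 2)=281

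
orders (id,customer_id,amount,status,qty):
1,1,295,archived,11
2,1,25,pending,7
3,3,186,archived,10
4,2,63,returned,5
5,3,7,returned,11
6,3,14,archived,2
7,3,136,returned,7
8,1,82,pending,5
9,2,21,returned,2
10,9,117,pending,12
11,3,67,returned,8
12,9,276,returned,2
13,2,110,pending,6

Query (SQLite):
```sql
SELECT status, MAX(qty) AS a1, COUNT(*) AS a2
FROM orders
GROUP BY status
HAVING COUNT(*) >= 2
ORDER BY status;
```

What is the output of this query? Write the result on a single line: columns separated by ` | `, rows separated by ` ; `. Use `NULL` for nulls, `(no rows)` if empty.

Group orders by status.
Per group compute: MAX(qty), COUNT(*).
HAVING: drop groups with fewer than 2 rows.
  archived: ids {1, 3, 6} → MAX(qty)=11, COUNT(*)=3
  pending: ids {2, 8, 10, 13} → MAX(qty)=12, COUNT(*)=4
  returned: ids {4, 5, 7, 9, 11, 12} → MAX(qty)=11, COUNT(*)=6

archived | 11 | 3 ; pending | 12 | 4 ; returned | 11 | 6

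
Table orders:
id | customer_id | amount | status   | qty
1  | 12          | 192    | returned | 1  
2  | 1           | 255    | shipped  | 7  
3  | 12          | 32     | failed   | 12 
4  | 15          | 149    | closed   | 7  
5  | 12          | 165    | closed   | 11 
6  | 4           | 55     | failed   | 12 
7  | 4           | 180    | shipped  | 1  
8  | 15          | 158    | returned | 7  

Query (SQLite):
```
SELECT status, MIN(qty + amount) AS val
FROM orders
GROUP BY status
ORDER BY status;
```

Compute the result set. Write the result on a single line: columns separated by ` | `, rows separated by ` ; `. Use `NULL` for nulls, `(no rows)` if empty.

closed | 156 ; failed | 44 ; returned | 165 ; shipped | 181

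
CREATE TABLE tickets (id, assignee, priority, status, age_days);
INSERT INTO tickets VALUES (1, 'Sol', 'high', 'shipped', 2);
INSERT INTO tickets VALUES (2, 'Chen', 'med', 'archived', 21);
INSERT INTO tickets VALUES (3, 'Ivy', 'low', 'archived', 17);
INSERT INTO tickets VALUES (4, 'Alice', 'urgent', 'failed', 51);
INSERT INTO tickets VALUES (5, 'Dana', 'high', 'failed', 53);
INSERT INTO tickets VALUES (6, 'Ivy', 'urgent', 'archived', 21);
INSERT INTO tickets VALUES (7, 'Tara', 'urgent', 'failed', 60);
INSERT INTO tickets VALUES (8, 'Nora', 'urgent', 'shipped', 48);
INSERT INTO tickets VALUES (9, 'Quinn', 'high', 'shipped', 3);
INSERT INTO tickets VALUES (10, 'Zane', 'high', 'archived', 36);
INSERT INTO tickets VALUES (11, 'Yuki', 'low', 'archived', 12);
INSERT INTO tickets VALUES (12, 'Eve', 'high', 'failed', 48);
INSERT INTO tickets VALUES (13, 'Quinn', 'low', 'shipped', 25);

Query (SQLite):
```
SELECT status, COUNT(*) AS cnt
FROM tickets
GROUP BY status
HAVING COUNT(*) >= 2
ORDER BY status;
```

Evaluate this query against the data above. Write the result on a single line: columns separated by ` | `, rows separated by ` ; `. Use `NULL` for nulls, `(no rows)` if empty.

Partition tickets by status; compute COUNT(*) within each group.
HAVING: keep groups with count ≥ 2.
  archived: ids {2, 3, 6, 10, 11} → COUNT(*)=5
  failed: ids {4, 5, 7, 12} → COUNT(*)=4
  shipped: ids {1, 8, 9, 13} → COUNT(*)=4

archived | 5 ; failed | 4 ; shipped | 4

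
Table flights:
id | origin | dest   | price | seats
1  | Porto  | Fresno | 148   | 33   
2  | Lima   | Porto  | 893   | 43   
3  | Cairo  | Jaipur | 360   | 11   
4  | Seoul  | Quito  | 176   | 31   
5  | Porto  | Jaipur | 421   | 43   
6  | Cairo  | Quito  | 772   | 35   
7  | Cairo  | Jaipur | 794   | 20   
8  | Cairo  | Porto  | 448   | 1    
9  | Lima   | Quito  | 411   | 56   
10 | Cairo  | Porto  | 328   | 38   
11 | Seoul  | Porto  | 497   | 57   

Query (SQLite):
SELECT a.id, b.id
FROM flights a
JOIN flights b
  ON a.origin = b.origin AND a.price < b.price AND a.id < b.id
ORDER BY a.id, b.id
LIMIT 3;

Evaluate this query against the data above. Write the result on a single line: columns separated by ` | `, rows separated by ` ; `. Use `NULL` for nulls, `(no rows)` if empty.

Pairs (a,b) with same origin, a.price < b.price, a.id < b.id.
origin groups: Cairo:{3,6,7,8,10} Lima:{2,9} Porto:{1,5} Seoul:{4,11}
Ordered by (a.id, b.id); first 3.

1 | 5 ; 3 | 6 ; 3 | 7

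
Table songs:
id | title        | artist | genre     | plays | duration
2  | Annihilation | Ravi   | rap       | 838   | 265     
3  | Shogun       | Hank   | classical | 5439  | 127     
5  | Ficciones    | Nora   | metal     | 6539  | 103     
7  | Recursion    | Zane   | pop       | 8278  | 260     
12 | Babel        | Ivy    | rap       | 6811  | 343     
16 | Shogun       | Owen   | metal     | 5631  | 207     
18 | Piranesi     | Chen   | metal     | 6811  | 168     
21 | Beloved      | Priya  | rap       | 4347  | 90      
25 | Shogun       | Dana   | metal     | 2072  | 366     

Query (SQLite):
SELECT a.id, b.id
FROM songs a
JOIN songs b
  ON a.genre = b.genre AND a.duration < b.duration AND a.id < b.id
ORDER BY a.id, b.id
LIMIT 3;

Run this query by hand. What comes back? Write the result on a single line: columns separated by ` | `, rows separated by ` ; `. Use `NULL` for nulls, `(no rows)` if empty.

2 | 12 ; 5 | 16 ; 5 | 18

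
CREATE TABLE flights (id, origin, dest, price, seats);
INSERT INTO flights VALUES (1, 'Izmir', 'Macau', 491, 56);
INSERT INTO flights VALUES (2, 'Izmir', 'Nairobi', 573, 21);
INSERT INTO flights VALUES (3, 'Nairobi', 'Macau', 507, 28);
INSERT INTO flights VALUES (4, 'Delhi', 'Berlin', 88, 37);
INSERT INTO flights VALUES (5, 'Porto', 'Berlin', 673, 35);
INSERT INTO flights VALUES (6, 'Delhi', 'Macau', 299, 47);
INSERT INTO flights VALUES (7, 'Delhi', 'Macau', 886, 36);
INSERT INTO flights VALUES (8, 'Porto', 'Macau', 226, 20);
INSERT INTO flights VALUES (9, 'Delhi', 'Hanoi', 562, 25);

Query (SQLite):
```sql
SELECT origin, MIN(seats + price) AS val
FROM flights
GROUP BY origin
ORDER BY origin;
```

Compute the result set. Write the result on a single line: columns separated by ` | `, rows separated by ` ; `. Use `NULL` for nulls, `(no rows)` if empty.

Delhi | 125 ; Izmir | 547 ; Nairobi | 535 ; Porto | 246

For each row compute seats + price.
Group by origin; take MIN of the expression per group.
  Delhi: ids {4, 6, 7, 9} → MIN(seats + price)=125
  Izmir: ids {1, 2} → MIN(seats + price)=547
  Nairobi: ids {3} → MIN(seats + price)=535
  Porto: ids {5, 8} → MIN(seats + price)=246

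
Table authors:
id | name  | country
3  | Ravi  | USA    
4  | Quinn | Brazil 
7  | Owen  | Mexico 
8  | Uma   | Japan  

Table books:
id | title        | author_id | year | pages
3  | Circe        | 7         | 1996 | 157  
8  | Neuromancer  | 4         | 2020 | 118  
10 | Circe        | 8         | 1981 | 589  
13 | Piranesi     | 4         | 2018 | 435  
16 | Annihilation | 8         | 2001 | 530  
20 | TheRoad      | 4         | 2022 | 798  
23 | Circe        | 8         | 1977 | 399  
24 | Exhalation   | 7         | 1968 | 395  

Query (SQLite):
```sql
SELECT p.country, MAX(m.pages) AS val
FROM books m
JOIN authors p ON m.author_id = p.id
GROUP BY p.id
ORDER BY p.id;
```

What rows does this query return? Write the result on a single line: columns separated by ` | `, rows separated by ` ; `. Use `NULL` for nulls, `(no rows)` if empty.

Join each books row to its authors via author_id.
Group joined rows by authors.id; compute MAX(m.pages) per group.
  4: ids {8, 13, 20} → MAX(m.pages)=798
  7: ids {3, 24} → MAX(m.pages)=395
  8: ids {10, 16, 23} → MAX(m.pages)=589

Brazil | 798 ; Mexico | 395 ; Japan | 589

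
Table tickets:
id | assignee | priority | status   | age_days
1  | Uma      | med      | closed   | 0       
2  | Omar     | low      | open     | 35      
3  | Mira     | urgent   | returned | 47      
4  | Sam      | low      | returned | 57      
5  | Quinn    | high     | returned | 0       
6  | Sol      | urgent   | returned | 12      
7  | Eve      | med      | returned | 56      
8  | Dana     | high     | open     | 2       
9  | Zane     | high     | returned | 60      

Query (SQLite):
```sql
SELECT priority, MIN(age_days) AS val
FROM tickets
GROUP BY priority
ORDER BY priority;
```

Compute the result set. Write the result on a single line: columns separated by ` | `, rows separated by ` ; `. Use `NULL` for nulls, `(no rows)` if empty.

Partition tickets by priority; compute MIN(age_days) within each group.
  high: ids {5, 8, 9} → MIN(age_days)=0
  low: ids {2, 4} → MIN(age_days)=35
  med: ids {1, 7} → MIN(age_days)=0
  urgent: ids {3, 6} → MIN(age_days)=12

high | 0 ; low | 35 ; med | 0 ; urgent | 12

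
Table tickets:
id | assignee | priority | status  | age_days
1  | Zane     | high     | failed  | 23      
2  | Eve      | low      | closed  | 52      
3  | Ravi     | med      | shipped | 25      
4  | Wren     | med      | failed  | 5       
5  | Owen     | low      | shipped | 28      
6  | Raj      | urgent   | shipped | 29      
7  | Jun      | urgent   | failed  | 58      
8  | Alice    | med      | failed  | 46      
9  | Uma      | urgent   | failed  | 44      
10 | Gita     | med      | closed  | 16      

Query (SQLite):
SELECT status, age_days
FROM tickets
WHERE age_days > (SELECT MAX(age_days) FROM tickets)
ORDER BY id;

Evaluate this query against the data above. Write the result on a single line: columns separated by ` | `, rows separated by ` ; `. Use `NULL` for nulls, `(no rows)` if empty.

(no rows)

Scalar subquery: MAX(age_days) over all tickets rows = 58.
Keep rows where age_days > that value.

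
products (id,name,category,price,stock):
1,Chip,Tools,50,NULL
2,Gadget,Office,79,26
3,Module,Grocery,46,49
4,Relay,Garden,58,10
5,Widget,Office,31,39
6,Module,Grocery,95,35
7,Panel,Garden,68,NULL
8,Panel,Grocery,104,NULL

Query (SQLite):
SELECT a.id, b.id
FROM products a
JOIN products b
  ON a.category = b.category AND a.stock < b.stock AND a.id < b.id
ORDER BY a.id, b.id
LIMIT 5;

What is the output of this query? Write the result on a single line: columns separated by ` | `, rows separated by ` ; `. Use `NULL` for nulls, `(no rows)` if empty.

2 | 5

Pairs (a,b) with same category, a.stock < b.stock, a.id < b.id.
category groups: Garden:{4,7} Grocery:{3,6,8} Office:{2,5} Tools:{1}
Ordered by (a.id, b.id); first 5.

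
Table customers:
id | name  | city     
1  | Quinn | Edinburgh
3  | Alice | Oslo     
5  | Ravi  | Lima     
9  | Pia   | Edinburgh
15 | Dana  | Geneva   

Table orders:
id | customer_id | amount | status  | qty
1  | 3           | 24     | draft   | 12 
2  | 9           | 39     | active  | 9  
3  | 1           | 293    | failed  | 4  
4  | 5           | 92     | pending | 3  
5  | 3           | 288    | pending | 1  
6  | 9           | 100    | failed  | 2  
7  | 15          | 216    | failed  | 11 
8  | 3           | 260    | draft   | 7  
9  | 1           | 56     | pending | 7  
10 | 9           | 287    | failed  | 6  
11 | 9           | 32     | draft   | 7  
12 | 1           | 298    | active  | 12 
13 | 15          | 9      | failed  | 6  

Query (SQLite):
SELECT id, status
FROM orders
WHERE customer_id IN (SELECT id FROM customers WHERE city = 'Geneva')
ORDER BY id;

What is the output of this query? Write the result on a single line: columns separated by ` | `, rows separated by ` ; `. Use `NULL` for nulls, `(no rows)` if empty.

7 | failed ; 13 | failed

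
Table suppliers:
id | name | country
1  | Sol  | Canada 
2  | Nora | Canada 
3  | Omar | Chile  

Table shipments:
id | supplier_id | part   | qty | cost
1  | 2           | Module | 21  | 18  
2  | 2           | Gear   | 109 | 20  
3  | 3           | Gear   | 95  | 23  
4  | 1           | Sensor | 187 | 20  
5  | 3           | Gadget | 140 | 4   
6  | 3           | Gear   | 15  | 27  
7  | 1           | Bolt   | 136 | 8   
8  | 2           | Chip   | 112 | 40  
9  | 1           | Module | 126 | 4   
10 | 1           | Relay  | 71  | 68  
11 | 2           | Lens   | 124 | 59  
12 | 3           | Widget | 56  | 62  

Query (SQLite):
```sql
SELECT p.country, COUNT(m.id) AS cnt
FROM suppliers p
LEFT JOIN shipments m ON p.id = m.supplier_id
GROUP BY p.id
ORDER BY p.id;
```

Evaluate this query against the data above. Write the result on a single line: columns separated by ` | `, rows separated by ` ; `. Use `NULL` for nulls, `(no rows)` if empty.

LEFT JOIN keeps every suppliers row; unmatched ones get NULL for shipments columns.
Group by suppliers.id and compute COUNT(m.id). COUNT(col) of an all-NULL group is 0.
  1: ids {4, 7, 9, 10} → COUNT(m.id)=4
  2: ids {1, 2, 8, 11} → COUNT(m.id)=4
  3: ids {3, 5, 6, 12} → COUNT(m.id)=4

Canada | 4 ; Canada | 4 ; Chile | 4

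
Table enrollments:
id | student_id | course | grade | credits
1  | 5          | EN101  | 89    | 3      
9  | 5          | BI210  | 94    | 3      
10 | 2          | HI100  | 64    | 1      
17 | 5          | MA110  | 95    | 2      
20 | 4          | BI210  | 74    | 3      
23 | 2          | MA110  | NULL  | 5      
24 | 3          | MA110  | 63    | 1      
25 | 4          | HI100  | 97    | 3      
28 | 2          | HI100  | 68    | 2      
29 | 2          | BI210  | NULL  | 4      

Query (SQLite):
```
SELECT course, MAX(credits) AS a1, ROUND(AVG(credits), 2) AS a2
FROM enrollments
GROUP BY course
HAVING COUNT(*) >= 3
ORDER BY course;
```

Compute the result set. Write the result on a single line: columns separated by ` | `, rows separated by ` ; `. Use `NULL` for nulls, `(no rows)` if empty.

BI210 | 4 | 3.33 ; HI100 | 3 | 2 ; MA110 | 5 | 2.67

Group enrollments by course.
Per group compute: MAX(credits), ROUND(AVG(credits), 2).
HAVING: drop groups with fewer than 3 rows.
  BI210: ids {9, 20, 29} → MAX(credits)=4, ROUND(AVG(credits), 2)=3.33
  EN101: ids {1} → MAX(credits)=3, ROUND(AVG(credits), 2)=3
  HI100: ids {10, 25, 28} → MAX(credits)=3, ROUND(AVG(credits), 2)=2
  MA110: ids {17, 23, 24} → MAX(credits)=5, ROUND(AVG(credits), 2)=2.67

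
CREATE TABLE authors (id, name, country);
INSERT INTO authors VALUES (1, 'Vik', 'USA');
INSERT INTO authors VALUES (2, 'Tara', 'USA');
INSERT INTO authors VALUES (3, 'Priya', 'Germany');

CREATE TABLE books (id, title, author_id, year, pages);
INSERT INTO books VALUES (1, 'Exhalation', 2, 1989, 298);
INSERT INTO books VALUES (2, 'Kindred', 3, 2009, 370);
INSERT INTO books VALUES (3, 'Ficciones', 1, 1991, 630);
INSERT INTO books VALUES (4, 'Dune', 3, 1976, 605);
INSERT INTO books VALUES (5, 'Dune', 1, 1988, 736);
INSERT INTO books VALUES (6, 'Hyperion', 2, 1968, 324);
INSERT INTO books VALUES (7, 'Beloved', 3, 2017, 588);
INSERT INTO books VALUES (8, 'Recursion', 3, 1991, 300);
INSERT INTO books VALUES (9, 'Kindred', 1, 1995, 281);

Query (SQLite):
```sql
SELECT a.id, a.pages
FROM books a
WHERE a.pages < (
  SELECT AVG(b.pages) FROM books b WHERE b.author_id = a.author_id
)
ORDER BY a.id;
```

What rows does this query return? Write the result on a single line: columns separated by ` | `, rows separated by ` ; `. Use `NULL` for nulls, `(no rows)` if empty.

For each books row a, compute AVG(pages) over rows sharing a.author_id.
Keep row a if a.pages < that per-group AVG.
  author_id=1: AVG(pages) = 549.0
  author_id=2: AVG(pages) = 311.0
  author_id=3: AVG(pages) = 465.75

1 | 298 ; 2 | 370 ; 8 | 300 ; 9 | 281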